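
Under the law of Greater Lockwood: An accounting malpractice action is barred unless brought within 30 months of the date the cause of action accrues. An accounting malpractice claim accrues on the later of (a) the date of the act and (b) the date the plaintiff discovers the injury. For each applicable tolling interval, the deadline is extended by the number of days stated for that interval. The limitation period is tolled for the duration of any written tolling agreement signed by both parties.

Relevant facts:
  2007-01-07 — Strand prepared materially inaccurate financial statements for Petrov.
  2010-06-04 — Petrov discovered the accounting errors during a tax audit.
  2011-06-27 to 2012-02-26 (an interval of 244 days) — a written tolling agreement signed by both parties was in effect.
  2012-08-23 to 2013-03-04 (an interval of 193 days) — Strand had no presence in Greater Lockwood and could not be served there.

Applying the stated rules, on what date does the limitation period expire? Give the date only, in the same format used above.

Because discovery on 2010-06-04 post-dates the 2007-01-07 act, accrual under the later-of rule falls on 2010-06-04.
30 months from 2010-06-04 is 2012-12-04.
Because the written tolling agreement ran from 2011-06-27 to 2012-02-26, the deadline is extended by 244 days to 2013-08-05.
Although the defendant's absence ran from 2012-08-23 to 2013-03-04, the stated rules do not make that a tolling event, so it is disregarded.

2013-08-05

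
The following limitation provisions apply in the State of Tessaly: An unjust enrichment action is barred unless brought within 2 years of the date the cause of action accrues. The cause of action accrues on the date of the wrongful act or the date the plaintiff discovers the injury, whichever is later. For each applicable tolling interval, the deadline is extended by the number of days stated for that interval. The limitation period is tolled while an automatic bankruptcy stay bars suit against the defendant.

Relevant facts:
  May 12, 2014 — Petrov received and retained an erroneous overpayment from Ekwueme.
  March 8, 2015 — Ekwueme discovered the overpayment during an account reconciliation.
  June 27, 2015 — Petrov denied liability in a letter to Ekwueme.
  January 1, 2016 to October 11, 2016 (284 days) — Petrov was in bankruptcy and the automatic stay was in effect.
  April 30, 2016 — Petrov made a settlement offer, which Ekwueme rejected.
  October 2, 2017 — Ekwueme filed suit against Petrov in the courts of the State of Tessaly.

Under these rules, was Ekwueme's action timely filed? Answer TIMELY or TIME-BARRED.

TIMELY

Because discovery on March 8, 2015 post-dates the May 12, 2014 act, accrual under the later-of rule falls on March 8, 2015.
The untolled deadline — 2 years after March 8, 2015 — is March 8, 2017.
The automatic bankruptcy stay from January 1, 2016 to October 11, 2016 tolled the period for 284 days, extending the deadline to December 17, 2017.
The other events in the timeline have no effect on the limitation period under the stated rules.
Ekwueme filed on October 2, 2017, before the December 17, 2017 deadline, so the action is timely.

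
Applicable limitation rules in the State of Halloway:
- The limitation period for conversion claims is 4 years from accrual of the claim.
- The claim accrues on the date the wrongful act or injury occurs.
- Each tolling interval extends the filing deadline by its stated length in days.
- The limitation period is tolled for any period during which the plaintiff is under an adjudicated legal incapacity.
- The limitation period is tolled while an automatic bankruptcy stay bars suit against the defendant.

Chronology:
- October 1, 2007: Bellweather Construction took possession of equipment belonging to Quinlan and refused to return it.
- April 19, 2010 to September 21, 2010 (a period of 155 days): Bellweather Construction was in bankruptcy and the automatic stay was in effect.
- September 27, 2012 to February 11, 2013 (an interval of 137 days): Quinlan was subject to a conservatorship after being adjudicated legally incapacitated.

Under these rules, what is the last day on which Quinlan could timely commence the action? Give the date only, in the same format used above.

March 4, 2012

The claim accrued on October 1, 2007, when the wrongful act occurred.
4 years from October 1, 2007 is October 1, 2011.
The automatic bankruptcy stay from April 19, 2010 to September 21, 2010 tolled the period for 155 days, extending the deadline to March 4, 2012.
By the time the plaintiff's legal incapacity began on September 27, 2012, the limitation period had already expired on March 4, 2012; that interval cannot revive it.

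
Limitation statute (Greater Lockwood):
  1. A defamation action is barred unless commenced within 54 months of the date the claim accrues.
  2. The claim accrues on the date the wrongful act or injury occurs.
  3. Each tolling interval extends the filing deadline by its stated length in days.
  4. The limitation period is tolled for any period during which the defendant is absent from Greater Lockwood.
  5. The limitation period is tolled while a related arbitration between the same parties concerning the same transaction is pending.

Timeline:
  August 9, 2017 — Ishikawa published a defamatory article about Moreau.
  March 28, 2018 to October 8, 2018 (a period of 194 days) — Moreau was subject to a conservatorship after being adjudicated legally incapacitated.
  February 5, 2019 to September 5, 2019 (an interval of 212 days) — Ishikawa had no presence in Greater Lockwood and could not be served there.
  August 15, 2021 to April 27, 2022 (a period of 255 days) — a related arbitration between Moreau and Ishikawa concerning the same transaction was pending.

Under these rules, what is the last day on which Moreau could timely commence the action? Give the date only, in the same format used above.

May 22, 2023

The limitation period began to run on August 9, 2017.
54 months from August 9, 2017 is February 9, 2022.
The defendant's absence from the jurisdiction from February 5, 2019 to September 5, 2019 tolled the period for 212 days, extending the deadline to September 9, 2022.
Because the pending related arbitration ran from August 15, 2021 to April 27, 2022, the deadline is extended by 255 days to May 22, 2023.
Although the plaintiff's incapacity ran from March 28, 2018 to October 8, 2018, the stated rules do not make that a tolling event, so it is disregarded.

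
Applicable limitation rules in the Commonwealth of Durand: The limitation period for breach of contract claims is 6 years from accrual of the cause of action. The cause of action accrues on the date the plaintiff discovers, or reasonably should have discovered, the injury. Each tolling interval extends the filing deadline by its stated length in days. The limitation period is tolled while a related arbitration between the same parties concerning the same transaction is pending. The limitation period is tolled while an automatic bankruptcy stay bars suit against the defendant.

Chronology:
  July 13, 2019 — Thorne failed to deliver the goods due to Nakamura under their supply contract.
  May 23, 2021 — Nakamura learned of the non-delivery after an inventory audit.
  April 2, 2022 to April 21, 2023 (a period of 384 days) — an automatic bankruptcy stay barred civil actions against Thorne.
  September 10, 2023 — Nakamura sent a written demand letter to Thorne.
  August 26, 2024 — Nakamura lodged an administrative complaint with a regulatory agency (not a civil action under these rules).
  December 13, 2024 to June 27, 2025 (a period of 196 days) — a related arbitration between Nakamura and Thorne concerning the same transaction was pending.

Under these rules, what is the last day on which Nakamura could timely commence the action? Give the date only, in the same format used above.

December 23, 2028

Accrual is tied to discovery, so the period began on May 23, 2021 rather than on July 13, 2019 when the act occurred.
6 years from May 23, 2021 is May 23, 2027.
The automatic bankruptcy stay from April 2, 2022 to April 21, 2023 tolled the period for 384 days, extending the deadline to June 10, 2028.
Because the pending related arbitration ran from December 13, 2024 to June 27, 2025, the deadline is extended by 196 days to December 23, 2028.
The other events in the timeline have no effect on the limitation period under the stated rules.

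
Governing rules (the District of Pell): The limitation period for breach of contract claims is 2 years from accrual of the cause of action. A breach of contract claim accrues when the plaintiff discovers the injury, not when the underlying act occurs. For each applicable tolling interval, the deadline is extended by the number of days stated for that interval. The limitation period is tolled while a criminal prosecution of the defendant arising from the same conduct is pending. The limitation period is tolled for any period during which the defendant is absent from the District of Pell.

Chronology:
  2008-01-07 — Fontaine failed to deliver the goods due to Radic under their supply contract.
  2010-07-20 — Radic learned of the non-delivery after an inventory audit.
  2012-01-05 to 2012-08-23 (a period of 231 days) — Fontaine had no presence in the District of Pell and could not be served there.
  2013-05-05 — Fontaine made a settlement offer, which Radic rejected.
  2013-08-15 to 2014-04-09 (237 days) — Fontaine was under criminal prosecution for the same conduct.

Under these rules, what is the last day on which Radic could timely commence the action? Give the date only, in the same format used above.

Under the discovery rule, the claim accrued on 2010-07-20, when Radic discovered the injury — not on the 2008-01-07 date of the underlying act.
2 years from 2010-07-20 is 2012-07-20.
The defendant's absence from the jurisdiction from 2012-01-05 to 2012-08-23 tolled the period for 231 days, extending the deadline to 2013-03-08.
By the time the pending criminal prosecution began on 2013-08-15, the limitation period had already expired on 2013-03-08; that interval cannot revive it.
Nothing else in the chronology tolls or restarts the period.

2013-03-08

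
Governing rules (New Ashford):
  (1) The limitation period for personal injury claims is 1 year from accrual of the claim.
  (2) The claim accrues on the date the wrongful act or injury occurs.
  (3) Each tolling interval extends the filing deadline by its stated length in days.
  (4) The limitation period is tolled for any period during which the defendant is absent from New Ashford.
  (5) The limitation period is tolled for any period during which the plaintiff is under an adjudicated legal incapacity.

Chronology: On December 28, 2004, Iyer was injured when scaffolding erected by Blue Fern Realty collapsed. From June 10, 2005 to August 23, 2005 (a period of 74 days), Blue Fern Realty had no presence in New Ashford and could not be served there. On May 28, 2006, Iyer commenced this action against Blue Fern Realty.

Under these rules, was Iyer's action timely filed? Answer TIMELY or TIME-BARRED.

TIME-BARRED

The claim accrued on December 28, 2004, the date of the act.
1 year from December 28, 2004 is December 28, 2005.
The period was tolled for 74 days by the defendant's absence from the jurisdiction (June 10, 2005 to August 23, 2005), pushing the deadline to March 12, 2006.
Filing on May 28, 2006 missed the March 12, 2006 deadline — the action is time-barred.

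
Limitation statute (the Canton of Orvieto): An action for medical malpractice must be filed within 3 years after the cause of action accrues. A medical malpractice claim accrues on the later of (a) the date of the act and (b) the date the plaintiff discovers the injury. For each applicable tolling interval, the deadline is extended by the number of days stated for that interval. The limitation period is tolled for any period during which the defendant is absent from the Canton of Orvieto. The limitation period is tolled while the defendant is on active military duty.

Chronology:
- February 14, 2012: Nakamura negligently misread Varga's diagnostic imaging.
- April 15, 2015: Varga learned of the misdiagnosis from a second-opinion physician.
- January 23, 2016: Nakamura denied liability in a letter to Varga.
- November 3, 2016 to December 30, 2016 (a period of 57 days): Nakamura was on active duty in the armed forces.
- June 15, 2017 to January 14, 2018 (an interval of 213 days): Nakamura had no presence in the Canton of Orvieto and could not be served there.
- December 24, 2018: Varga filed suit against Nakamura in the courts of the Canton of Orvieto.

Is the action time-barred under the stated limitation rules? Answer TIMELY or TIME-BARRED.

Because discovery on April 15, 2015 post-dates the February 14, 2012 act, accrual under the later-of rule falls on April 15, 2015.
The untolled deadline — 3 years after April 15, 2015 — is April 15, 2018.
Because the defendant's active military service ran from November 3, 2016 to December 30, 2016, the deadline is extended by 57 days to June 11, 2018.
The period was tolled for 213 days by the defendant's absence from the jurisdiction (June 15, 2017 to January 14, 2018), pushing the deadline to January 10, 2019.
Nothing else in the chronology tolls or restarts the period.
Varga filed on December 24, 2018, before the January 10, 2019 deadline, so the action is timely.

TIMELY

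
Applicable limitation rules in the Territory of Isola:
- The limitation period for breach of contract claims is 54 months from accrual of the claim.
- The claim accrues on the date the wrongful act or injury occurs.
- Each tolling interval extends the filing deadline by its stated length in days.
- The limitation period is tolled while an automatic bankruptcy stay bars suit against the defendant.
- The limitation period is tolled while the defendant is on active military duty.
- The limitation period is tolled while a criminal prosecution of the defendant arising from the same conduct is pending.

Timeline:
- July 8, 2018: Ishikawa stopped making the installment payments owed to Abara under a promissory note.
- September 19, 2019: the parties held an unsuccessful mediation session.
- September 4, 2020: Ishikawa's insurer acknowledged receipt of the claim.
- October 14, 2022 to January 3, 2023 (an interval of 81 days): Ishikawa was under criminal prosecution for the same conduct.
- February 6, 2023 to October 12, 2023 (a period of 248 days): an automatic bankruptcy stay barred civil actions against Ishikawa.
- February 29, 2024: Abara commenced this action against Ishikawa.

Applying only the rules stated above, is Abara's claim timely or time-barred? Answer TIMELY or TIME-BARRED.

TIME-BARRED

The claim accrued on July 8, 2018, when the wrongful act occurred.
Adding the 54 months base period to July 8, 2018 gives a deadline of January 8, 2023, before any tolling.
The pending criminal prosecution from October 14, 2022 to January 3, 2023 tolled the period for 81 days, extending the deadline to March 30, 2023.
The automatic bankruptcy stay from February 6, 2023 to October 12, 2023 tolled the period for 248 days, extending the deadline to December 3, 2023.
The other events in the timeline have no effect on the limitation period under the stated rules.
Filing on February 29, 2024 missed the December 3, 2023 deadline — the action is time-barred.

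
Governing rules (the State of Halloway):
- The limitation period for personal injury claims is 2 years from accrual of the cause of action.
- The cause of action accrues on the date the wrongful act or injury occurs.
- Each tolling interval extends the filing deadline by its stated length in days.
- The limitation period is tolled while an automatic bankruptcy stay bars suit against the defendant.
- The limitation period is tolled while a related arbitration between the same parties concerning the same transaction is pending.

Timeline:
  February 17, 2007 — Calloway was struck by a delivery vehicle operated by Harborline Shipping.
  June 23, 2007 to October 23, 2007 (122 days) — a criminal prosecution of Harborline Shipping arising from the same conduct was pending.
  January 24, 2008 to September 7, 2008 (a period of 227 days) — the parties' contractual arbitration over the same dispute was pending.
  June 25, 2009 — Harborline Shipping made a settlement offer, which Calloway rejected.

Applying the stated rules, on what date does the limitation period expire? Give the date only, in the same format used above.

The limitation period began to run on February 17, 2007.
2 years from February 17, 2007 is February 17, 2009.
The pending related arbitration from January 24, 2008 to September 7, 2008 tolled the period for 227 days, extending the deadline to October 2, 2009.
The pending criminal prosecution from June 23, 2007 to October 23, 2007 does not toll the period, because no stated rule makes a criminal prosecution a tolling event.
Nothing else in the chronology tolls or restarts the period.

October 2, 2009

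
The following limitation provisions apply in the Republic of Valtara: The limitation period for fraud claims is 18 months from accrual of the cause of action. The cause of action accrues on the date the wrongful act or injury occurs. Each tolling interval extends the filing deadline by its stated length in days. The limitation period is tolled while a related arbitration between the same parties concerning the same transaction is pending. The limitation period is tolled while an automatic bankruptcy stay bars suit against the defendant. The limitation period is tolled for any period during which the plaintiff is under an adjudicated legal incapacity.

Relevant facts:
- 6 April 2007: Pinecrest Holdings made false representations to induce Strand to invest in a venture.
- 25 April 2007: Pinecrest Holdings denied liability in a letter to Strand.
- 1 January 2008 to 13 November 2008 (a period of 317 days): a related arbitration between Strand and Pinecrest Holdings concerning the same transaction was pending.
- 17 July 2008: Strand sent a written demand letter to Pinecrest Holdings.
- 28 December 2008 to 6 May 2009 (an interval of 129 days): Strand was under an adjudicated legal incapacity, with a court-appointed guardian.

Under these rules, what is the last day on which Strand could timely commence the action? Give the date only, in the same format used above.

26 December 2009

The claim accrued on 6 April 2007, when the wrongful act occurred.
The untolled deadline — 18 months after 6 April 2007 — is 6 October 2008.
Because the pending related arbitration ran from 1 January 2008 to 13 November 2008, the deadline is extended by 317 days to 19 August 2009.
Because the plaintiff's legal incapacity ran from 28 December 2008 to 6 May 2009, the deadline is extended by 129 days to 26 December 2009.
None of the other events listed affects the running of the period under the stated rules.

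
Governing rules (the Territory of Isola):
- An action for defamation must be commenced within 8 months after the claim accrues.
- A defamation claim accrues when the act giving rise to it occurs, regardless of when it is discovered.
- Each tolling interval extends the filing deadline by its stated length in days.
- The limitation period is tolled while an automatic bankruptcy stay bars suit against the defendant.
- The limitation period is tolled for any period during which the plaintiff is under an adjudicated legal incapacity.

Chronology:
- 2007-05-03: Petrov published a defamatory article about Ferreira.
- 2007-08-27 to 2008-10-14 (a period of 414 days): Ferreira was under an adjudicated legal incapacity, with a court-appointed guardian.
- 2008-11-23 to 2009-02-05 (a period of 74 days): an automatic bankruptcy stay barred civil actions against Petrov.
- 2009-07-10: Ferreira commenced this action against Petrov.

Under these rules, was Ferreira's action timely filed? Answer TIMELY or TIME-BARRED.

The claim accrued on 2007-05-03, when the wrongful act occurred.
8 months from 2007-05-03 is 2008-01-03.
The plaintiff's legal incapacity from 2007-08-27 to 2008-10-14 tolled the period for 414 days, extending the deadline to 2009-02-20.
The automatic bankruptcy stay from 2008-11-23 to 2009-02-05 tolled the period for 74 days, extending the deadline to 2009-05-05.
The 2009-07-10 filing falls after the 2009-05-05 deadline; the claim is time-barred.

TIME-BARRED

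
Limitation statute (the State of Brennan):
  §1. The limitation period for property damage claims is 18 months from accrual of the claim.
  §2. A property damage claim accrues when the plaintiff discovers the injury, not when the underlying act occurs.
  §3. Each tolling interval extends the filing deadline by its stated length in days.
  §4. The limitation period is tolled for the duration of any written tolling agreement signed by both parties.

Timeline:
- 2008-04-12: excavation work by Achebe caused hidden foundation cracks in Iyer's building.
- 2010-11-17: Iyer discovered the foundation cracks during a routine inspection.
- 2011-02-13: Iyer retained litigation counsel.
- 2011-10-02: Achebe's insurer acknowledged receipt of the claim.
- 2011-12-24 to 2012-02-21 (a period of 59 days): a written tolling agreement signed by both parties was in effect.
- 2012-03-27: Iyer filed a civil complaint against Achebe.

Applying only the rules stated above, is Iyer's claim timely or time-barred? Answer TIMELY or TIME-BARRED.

The claim did not accrue until Iyer discovered the injury on 2010-11-17; the 2008-04-12 act date does not start the clock under the stated rule.
Adding the 18 months base period to 2010-11-17 gives a deadline of 2012-05-17, before any tolling.
The written tolling agreement from 2011-12-24 to 2012-02-21 tolled the period for 59 days, extending the deadline to 2012-07-15.
The other events in the timeline have no effect on the limitation period under the stated rules.
Filing on 2012-03-27 beat the 2012-07-15 deadline — the action is timely.

TIMELY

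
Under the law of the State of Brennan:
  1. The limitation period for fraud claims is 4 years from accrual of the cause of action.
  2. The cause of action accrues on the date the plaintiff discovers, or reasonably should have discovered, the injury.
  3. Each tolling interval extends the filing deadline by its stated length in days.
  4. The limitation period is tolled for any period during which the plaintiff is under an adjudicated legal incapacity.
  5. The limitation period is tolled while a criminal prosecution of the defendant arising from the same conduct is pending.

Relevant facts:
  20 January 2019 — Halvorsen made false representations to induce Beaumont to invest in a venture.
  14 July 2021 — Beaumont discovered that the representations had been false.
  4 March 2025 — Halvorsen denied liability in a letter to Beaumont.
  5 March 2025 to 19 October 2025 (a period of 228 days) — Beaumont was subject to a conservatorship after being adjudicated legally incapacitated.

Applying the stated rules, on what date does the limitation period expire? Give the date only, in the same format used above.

27 February 2026

The claim did not accrue until Beaumont discovered the injury on 14 July 2021; the 20 January 2019 act date does not start the clock under the stated rule.
4 years from 14 July 2021 is 14 July 2025.
The plaintiff's legal incapacity from 5 March 2025 to 19 October 2025 tolled the period for 228 days, extending the deadline to 27 February 2026.
Nothing else in the chronology tolls or restarts the period.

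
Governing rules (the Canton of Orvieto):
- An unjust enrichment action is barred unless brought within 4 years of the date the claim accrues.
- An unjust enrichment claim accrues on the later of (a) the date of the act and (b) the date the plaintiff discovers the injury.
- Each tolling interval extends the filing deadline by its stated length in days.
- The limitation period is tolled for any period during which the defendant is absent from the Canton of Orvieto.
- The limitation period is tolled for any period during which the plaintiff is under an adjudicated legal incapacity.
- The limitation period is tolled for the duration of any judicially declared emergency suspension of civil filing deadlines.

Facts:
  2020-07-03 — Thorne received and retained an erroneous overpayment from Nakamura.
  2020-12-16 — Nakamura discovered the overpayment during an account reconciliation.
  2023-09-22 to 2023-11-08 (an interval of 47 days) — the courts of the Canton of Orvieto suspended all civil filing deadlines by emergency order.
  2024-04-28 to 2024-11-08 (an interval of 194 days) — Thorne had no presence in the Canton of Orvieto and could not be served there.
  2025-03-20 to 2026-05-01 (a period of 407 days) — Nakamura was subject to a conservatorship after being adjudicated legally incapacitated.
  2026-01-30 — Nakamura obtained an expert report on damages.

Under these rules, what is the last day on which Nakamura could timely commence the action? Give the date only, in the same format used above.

Taking the later of the act (2020-07-03) and discovery (2020-12-16), the claim accrued on 2020-12-16.
Adding the 4 years base period to 2020-12-16 gives a deadline of 2024-12-16, before any tolling.
Because the emergency suspension of filing deadlines ran from 2023-09-22 to 2023-11-08, the deadline is extended by 47 days to 2025-02-01.
The period was tolled for 194 days by the defendant's absence from the jurisdiction (2024-04-28 to 2024-11-08), pushing the deadline to 2025-08-14.
The period was tolled for 407 days by the plaintiff's legal incapacity (2025-03-20 to 2026-05-01), pushing the deadline to 2026-09-25.
Nothing else in the chronology tolls or restarts the period.

2026-09-25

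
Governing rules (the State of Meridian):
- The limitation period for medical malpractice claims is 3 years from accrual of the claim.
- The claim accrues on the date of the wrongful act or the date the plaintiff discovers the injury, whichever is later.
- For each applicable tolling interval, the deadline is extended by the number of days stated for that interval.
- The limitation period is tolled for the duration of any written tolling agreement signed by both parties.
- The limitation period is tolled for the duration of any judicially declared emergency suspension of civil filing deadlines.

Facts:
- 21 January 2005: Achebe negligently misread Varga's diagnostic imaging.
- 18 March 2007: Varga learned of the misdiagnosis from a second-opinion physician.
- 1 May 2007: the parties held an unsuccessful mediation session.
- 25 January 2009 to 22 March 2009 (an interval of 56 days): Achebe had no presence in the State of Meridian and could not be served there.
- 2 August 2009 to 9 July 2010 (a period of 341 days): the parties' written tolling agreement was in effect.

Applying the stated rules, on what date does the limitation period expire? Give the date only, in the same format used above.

22 February 2011

Taking the later of the act (21 January 2005) and discovery (18 March 2007), the claim accrued on 18 March 2007.
The untolled deadline — 3 years after 18 March 2007 — is 18 March 2010.
The period was tolled for 341 days by the written tolling agreement (2 August 2009 to 9 July 2010), pushing the deadline to 22 February 2011.
The defendant's absence from the jurisdiction from 25 January 2009 to 22 March 2009 does not toll the period, because no stated rule makes the defendant's absence a tolling event.
The other events in the timeline have no effect on the limitation period under the stated rules.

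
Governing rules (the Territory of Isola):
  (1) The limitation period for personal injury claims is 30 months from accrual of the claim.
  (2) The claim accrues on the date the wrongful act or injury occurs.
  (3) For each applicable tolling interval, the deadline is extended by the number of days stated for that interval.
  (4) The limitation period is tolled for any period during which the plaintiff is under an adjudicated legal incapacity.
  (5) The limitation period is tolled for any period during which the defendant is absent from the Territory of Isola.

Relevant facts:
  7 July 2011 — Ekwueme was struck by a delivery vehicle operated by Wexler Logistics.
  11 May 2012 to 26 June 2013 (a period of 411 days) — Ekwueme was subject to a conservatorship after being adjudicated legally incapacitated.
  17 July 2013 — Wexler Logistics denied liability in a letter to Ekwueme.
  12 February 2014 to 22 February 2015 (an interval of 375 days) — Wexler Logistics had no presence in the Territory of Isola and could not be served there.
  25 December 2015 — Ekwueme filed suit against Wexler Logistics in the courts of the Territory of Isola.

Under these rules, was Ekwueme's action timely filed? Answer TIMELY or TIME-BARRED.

TIMELY

The claim accrued on 7 July 2011, the date of the act.
30 months from 7 July 2011 is 7 January 2014.
The period was tolled for 411 days by the plaintiff's legal incapacity (11 May 2012 to 26 June 2013), pushing the deadline to 22 February 2015.
Because the defendant's absence from the jurisdiction ran from 12 February 2014 to 22 February 2015, the deadline is extended by 375 days to 3 March 2016.
The other events in the timeline have no effect on the limitation period under the stated rules.
Filing on 25 December 2015 beat the 3 March 2016 deadline — the action is timely.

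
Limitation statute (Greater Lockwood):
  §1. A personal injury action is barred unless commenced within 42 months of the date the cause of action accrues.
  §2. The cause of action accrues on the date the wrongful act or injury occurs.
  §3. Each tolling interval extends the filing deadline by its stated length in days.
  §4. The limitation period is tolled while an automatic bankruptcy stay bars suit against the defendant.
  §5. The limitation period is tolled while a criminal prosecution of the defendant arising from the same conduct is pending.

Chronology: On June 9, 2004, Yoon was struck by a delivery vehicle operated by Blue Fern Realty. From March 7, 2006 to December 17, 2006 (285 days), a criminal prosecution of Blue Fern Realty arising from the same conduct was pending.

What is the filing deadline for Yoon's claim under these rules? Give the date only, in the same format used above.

September 19, 2008

The claim accrued on June 9, 2004, when the wrongful act occurred.
42 months from June 9, 2004 is December 9, 2007.
The pending criminal prosecution from March 7, 2006 to December 17, 2006 tolled the period for 285 days, extending the deadline to September 19, 2008.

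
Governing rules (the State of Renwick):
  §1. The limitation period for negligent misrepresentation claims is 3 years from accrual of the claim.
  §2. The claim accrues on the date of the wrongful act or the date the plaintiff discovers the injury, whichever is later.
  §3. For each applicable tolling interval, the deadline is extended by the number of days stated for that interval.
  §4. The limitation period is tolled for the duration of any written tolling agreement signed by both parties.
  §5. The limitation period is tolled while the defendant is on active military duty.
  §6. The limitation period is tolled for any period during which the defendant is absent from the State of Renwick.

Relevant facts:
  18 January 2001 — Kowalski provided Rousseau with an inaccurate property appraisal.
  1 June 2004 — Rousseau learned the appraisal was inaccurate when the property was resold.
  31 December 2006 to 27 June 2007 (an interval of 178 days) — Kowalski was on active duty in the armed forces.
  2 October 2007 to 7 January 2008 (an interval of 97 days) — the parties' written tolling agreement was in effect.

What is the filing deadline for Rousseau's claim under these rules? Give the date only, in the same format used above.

Taking the later of the act (18 January 2001) and discovery (1 June 2004), the claim accrued on 1 June 2004.
3 years from 1 June 2004 is 1 June 2007.
Because the defendant's active military service ran from 31 December 2006 to 27 June 2007, the deadline is extended by 178 days to 26 November 2007.
The written tolling agreement from 2 October 2007 to 7 January 2008 tolled the period for 97 days, extending the deadline to 2 March 2008.

2 March 2008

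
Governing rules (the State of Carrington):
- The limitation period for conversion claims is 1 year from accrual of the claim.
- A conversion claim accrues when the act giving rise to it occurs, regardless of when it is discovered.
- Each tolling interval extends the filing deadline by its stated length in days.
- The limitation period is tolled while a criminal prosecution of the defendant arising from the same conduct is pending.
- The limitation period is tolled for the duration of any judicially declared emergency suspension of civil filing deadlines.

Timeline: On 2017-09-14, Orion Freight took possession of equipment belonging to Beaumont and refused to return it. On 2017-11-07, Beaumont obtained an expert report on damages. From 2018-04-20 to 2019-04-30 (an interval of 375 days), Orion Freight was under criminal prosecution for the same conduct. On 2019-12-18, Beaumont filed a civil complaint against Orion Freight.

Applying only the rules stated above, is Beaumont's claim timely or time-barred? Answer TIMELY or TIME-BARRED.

The limitation period began to run on 2017-09-14.
1 year from 2017-09-14 is 2018-09-14.
Because the pending criminal prosecution ran from 2018-04-20 to 2019-04-30, the deadline is extended by 375 days to 2019-09-24.
None of the other events listed affects the running of the period under the stated rules.
Filing on 2019-12-18 missed the 2019-09-24 deadline — the action is time-barred.

TIME-BARRED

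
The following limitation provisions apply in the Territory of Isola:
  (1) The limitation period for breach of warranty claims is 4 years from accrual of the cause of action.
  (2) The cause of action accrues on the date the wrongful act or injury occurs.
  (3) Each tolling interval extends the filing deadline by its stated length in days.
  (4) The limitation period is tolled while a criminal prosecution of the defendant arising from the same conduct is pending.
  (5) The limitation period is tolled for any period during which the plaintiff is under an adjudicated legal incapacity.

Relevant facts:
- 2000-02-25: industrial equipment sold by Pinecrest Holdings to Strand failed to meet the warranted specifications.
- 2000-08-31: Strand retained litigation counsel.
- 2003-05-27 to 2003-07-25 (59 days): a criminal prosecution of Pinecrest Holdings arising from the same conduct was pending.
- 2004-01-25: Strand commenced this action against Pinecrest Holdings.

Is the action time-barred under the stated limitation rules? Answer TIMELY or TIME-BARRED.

The limitation period began to run on 2000-02-25.
The untolled deadline — 4 years after 2000-02-25 — is 2004-02-25.
The period was tolled for 59 days by the pending criminal prosecution (2003-05-27 to 2003-07-25), pushing the deadline to 2004-04-24.
None of the other events listed affects the running of the period under the stated rules.
Filing on 2004-01-25 beat the 2004-04-24 deadline — the action is timely.

TIMELY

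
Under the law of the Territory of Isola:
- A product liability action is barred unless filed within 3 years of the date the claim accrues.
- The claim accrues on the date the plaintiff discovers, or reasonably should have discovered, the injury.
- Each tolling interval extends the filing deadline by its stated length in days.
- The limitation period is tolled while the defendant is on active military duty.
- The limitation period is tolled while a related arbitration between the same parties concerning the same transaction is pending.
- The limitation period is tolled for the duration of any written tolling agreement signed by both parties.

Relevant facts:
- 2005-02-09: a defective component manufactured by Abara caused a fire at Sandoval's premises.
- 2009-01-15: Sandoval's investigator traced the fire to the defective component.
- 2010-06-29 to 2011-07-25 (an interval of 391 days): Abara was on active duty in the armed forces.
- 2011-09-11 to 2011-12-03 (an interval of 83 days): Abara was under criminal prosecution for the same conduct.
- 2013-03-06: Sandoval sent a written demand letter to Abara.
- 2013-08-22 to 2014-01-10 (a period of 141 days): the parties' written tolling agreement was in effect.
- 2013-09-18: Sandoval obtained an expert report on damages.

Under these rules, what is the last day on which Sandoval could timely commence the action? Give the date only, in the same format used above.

The claim did not accrue until Sandoval discovered the injury on 2009-01-15; the 2005-02-09 act date does not start the clock under the stated rule.
The untolled deadline — 3 years after 2009-01-15 — is 2012-01-15.
The period was tolled for 391 days by the defendant's active military service (2010-06-29 to 2011-07-25), pushing the deadline to 2013-02-09.
The written tolling agreement starting 2013-08-22 came too late — the period had run on 2013-02-09 — and so does not extend the deadline.
Although a criminal prosecution ran from 2011-09-11 to 2011-12-03, the stated rules do not make that a tolling event, so it is disregarded.
Nothing else in the chronology tolls or restarts the period.

2013-02-09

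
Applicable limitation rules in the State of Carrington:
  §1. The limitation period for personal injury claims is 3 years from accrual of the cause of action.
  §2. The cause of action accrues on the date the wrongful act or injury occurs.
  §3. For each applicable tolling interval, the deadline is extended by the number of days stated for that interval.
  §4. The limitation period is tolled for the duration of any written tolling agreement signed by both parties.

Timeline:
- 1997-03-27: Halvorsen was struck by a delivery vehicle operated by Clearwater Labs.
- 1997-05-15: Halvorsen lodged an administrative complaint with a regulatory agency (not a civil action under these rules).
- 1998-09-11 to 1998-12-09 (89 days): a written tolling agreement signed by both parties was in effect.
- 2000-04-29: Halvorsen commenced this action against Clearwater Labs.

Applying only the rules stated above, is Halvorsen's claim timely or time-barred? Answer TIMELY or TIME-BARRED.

TIMELY

The cause of action accrued on 1997-03-27, the date of the act.
Adding the 3 years base period to 1997-03-27 gives a deadline of 2000-03-27, before any tolling.
The written tolling agreement from 1998-09-11 to 1998-12-09 tolled the period for 89 days, extending the deadline to 2000-06-24.
Nothing else in the chronology tolls or restarts the period.
The 2000-04-29 filing precedes the 2000-06-24 deadline; the claim is timely.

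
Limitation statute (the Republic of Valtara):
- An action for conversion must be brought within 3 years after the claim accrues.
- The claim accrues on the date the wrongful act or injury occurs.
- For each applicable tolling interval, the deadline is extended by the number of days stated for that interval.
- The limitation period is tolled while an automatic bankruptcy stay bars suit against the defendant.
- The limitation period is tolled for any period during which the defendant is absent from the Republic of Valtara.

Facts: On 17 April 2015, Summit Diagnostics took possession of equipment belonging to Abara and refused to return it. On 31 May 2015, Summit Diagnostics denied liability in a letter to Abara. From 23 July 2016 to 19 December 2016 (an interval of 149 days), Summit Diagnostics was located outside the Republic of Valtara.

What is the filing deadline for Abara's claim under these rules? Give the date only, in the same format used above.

13 September 2018

The limitation period began to run on 17 April 2015.
3 years from 17 April 2015 is 17 April 2018.
The defendant's absence from the jurisdiction from 23 July 2016 to 19 December 2016 tolled the period for 149 days, extending the deadline to 13 September 2018.
None of the other events listed affects the running of the period under the stated rules.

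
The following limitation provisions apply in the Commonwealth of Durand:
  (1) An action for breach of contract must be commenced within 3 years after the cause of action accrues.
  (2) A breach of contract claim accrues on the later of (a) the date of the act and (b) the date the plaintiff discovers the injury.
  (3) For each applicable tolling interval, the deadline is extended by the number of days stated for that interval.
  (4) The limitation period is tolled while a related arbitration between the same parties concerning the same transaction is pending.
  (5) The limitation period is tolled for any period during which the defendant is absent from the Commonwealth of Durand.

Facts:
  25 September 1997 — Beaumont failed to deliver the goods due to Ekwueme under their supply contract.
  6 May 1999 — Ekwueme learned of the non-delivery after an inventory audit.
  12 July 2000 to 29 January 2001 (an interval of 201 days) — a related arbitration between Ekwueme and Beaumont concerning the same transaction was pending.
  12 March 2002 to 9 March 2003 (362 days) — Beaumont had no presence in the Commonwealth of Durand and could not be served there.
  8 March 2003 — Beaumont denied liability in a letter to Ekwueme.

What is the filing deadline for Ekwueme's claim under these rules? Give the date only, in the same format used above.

20 November 2003

Taking the later of the act (25 September 1997) and discovery (6 May 1999), the claim accrued on 6 May 1999.
The untolled deadline — 3 years after 6 May 1999 — is 6 May 2002.
Because the pending related arbitration ran from 12 July 2000 to 29 January 2001, the deadline is extended by 201 days to 23 November 2002.
Because the defendant's absence from the jurisdiction ran from 12 March 2002 to 9 March 2003, the deadline is extended by 362 days to 20 November 2003.
The other events in the timeline have no effect on the limitation period under the stated rules.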